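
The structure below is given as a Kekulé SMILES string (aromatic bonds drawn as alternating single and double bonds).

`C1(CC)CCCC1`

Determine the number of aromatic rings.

0

The SMILES encodes a five-membered saturated carbon ring.
The 5-membered ring has only sp³ atoms, so it is not fully conjugated — not aromatic (cyclopentane).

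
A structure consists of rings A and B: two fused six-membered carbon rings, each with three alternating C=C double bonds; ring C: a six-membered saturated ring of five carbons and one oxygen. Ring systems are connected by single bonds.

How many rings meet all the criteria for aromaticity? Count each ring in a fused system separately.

2

Rings A and B form a fused bicyclic system with 10 sp² atoms and 10 π electrons from ring double bonds. 10 = 4(2)+2, so the system is aromatic and both rings count as aromatic (naphthalene).
Ring C has only sp³ atoms, so it is not fully conjugated — not aromatic (tetrahydropyran).
Aromatic: A, B. Total: 2.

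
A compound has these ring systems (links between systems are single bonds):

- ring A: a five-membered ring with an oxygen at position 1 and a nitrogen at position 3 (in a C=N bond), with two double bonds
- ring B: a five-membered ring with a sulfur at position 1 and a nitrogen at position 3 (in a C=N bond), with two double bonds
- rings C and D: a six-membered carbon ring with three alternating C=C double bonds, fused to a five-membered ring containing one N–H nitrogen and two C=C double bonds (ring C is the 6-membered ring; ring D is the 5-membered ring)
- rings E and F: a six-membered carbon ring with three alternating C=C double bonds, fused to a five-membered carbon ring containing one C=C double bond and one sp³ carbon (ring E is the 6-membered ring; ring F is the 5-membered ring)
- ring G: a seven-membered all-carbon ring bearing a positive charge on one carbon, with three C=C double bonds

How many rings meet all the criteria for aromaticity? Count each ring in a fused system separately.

Ring A has a continuous p-orbital overlap around the ring; 2 ring double bonds (4 π electrons) plus a heteroatom lone pair (2) give 6 π electrons. That satisfies 4n+2 with n=1, so ring A is aromatic (oxazole).
Ring B is fully conjugated (every ring atom contributes a p orbital); 2 ring double bonds (4 π electrons) plus a heteroatom lone pair (2) give 6 π electrons. That satisfies 4n+2 with n=1, so ring B is aromatic (thiazole).
Rings C and D form a fused bicyclic system (with one N–H) with 9 sp² atoms and 10 π electrons from ring double bonds plus a heteroatom lone pair. 10 = 4(2)+2, so the system is aromatic and both rings count as aromatic (indole).
Ring E is planar and fully conjugated; 3 ring double bonds give 6 π electrons. 6 = 4(1)+2, so ring E is aromatic (benzene ring).
Ring F has one sp³ carbon, so it is not fully conjugated — not aromatic (cyclopentene ring).
Ring G is planar and fully conjugated; 3 ring double bonds (6 π electrons) plus the carbocation's empty p orbital (0, but keeps the ring conjugated) give 6 π electrons. Since 6 = 4n+2 (n=1), ring G is aromatic (tropylium cation).
Aromatic: A, B, C, D, E, G. Total: 6.

6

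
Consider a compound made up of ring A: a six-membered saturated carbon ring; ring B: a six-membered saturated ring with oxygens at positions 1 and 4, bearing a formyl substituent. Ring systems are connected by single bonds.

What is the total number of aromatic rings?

0

Ring A has only sp³ atoms, so it is not fully conjugated — not aromatic (cyclohexane).
Ring B has only sp³ atoms, so it is not fully conjugated — not aromatic (1,4-dioxane).
No ring is aromatic. Total: 0.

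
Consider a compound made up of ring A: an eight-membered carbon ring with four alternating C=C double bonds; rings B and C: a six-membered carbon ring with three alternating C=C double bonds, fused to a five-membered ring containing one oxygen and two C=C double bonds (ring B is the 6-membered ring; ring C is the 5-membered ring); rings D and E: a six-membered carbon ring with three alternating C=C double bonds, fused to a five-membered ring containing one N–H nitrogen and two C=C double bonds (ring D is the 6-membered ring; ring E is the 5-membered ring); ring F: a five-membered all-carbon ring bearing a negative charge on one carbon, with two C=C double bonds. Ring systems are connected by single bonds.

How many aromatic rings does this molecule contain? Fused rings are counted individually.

5

Ring A has only sp² ring atoms; a planar conformation would have a fully conjugated π system of 8 electrons. But 8 = 4(2), which is 4n not 4n+2, so ring A is not aromatic (cyclooctatetraene) — cyclooctatetraene distorts into a non-planar tub to avoid antiaromaticity.
Rings B and C form a fused bicyclic system (with one oxygen) with 9 sp² atoms and 10 π electrons from ring double bonds plus a heteroatom lone pair. 10 = 4(2)+2, so the system is aromatic and both rings count as aromatic (benzofuran).
Rings D and E form a fused bicyclic system (with one N–H) with 9 sp² atoms and 10 π electrons from ring double bonds plus a heteroatom lone pair. 10 = 4(2)+2, so the system is aromatic and both rings count as aromatic (indole).
Ring F is planar and fully conjugated; 2 ring double bonds (4 π electrons) plus the carbanion lone pair (2) give 6 π electrons. Since 6 = 4n+2 (n=1), ring F is aromatic (cyclopentadienyl anion).
Aromatic: B, C, D, E, F. Total: 5.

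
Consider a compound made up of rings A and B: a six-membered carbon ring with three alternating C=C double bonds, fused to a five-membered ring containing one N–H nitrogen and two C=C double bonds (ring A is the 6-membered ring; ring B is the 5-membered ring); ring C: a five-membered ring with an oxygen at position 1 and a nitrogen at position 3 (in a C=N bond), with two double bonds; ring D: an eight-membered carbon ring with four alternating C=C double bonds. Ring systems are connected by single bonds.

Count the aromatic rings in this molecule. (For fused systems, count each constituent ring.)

3

Rings A and B form a fused bicyclic system (with one N–H) with 9 sp² atoms and 10 π electrons from ring double bonds plus a heteroatom lone pair. 10 = 4(2)+2, so the system is aromatic and both rings count as aromatic (indole).
Ring C has a continuous p-orbital overlap around the ring; 2 ring double bonds (4 π electrons) plus a heteroatom lone pair (2) give 6 π electrons. That satisfies 4n+2 with n=1, so ring C is aromatic (oxazole).
Ring D has only sp² ring atoms; a planar conformation would have a fully conjugated π system of 8 electrons. But 8 = 4(2), which is 4n not 4n+2, so ring D is not aromatic (cyclooctatetraene) — cyclooctatetraene distorts into a non-planar tub to avoid antiaromaticity.
Aromatic: A, B, C. Total: 3.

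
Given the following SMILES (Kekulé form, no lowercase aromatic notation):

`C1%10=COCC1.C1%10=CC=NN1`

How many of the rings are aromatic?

1

The SMILES encodes a five-membered ring of four carbons and one oxygen, with one C=C double bond and two sp³ carbons; a five-membered ring with two adjacent nitrogens (one bearing H, one in a double bond) and two double bonds.
The 5-membered ring with one oxygen has two sp³ carbons, so it is not fully conjugated — not aromatic (2,3-dihydrofuran).
The 5-membered ring with two adjacent nitrogens (one N–H, one =N–) is planar and fully conjugated; 2 ring double bonds (4 π electrons) plus a heteroatom lone pair (2) give 6 π electrons. 6 = 4(1)+2, so it is aromatic (pyrazole).
1 of the 2 rings is aromatic. Total: 1.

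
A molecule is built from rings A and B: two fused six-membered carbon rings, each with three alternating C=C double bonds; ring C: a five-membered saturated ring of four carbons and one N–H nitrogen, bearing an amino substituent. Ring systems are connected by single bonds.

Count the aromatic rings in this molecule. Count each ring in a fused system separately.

Rings A and B form a fused bicyclic system with 10 sp² atoms and 10 π electrons from ring double bonds. 10 = 4(2)+2, so the system is aromatic and both rings count as aromatic (naphthalene).
Ring C has only sp³ atoms, so it is not fully conjugated — not aromatic (pyrrolidine).
Aromatic: A, B. Total: 2.

2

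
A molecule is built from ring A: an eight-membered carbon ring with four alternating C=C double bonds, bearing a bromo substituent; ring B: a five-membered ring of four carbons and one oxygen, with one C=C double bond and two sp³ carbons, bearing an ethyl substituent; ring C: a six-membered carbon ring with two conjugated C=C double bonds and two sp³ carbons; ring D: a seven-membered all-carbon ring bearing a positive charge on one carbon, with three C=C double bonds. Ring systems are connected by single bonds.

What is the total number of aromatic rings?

1

Ring A has only sp² ring atoms; a planar conformation would have a fully conjugated π system of 8 electrons. But 8 = 4(2), which is 4n not 4n+2, so ring A is not aromatic (cyclooctatetraene) — cyclooctatetraene distorts into a non-planar tub to avoid antiaromaticity.
Ring B has two sp³ carbons, so it is not fully conjugated — not aromatic (2,3-dihydrofuran).
Ring C has two sp³ carbons, so it is not fully conjugated — not aromatic (1,3-cyclohexadiene).
Ring D is planar and fully conjugated; 3 ring double bonds (6 π electrons) plus the carbocation's empty p orbital (0, but keeps the ring conjugated) give 6 π electrons. That satisfies 4n+2 with n=1, so ring D is aromatic (tropylium cation).
Aromatic: D. Total: 1.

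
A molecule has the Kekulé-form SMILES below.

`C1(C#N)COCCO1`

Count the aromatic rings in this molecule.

0

The SMILES encodes a six-membered saturated ring with oxygens at positions 1 and 4.
The 6-membered ring with two oxygens (1,4) has only sp³ atoms, so it is not fully conjugated — not aromatic (1,4-dioxane).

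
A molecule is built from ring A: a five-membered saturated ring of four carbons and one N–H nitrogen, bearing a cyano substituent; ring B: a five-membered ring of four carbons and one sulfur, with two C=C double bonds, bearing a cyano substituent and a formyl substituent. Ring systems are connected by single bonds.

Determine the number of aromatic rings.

Ring A has only sp³ atoms, so it is not fully conjugated — not aromatic (pyrrolidine).
Ring B is planar and fully conjugated; 2 ring double bonds (4 π electrons) plus a heteroatom lone pair (2) give 6 π electrons. Since 6 = 4n+2 (n=1), ring B is aromatic (thiophene).
Aromatic: B. Total: 1.

1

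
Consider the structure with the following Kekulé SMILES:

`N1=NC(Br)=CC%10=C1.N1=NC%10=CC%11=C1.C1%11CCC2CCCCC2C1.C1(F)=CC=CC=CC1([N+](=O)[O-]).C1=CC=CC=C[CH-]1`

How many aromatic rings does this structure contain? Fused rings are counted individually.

The SMILES encodes a six-membered ring with two adjacent nitrogens and three alternating double bonds; a six-membered ring with two adjacent nitrogens and three alternating double bonds; two fused six-membered saturated carbon rings; a seven-membered carbon ring with three C=C double bonds and one sp³ carbon; a seven-membered all-carbon ring bearing a negative charge on one carbon, with three C=C double bonds.
The 6-membered ring with two nitrogens (1,2) is planar and fully conjugated; 3 ring double bonds give 6 π electrons. That satisfies 4n+2 with n=1, so it is aromatic (pyridazine).
The second 6-membered ring with two nitrogens (1,2) has a continuous p-orbital overlap around the ring; 3 ring double bonds give 6 π electrons. 6 = 4(1)+2, so it is aromatic (pyridazine).
The 6-membered ring has only sp³ atoms, so it is not fully conjugated — not aromatic (cyclohexane ring).
The second 6-membered ring has only sp³ atoms, so it is not fully conjugated — not aromatic (cyclohexane ring).
The 7-membered ring has one sp³ carbon, so it is not fully conjugated — not aromatic (cycloheptatriene).
The second 7-membered ring has only sp² ring atoms; a planar conformation would have a fully conjugated π system of 8 electrons. But 8 = 4(2), which is 4n not 4n+2, so it is not aromatic (cycloheptatrienyl anion).
2 of the 6 rings are aromatic. Total: 2.

2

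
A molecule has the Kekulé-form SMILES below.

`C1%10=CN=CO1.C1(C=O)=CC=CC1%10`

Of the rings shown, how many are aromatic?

The SMILES encodes a five-membered ring with an oxygen at position 1 and a nitrogen at position 3 (in a C=N bond), with two double bonds; a five-membered carbon ring with two conjugated C=C double bonds and one sp³ carbon.
The 5-membered ring with one oxygen and one =N– has a continuous p-orbital overlap around the ring; 2 ring double bonds (4 π electrons) plus a heteroatom lone pair (2) give 6 π electrons. That satisfies 4n+2 with n=1, so it is aromatic (oxazole).
The 5-membered ring has one sp³ carbon, so it is not fully conjugated — not aromatic (cyclopentadiene).
1 of the 2 rings is aromatic. Total: 1.

1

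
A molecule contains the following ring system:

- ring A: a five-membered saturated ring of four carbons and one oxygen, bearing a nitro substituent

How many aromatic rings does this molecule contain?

Ring A has only sp³ atoms, so it is not fully conjugated — not aromatic (tetrahydrofuran).

0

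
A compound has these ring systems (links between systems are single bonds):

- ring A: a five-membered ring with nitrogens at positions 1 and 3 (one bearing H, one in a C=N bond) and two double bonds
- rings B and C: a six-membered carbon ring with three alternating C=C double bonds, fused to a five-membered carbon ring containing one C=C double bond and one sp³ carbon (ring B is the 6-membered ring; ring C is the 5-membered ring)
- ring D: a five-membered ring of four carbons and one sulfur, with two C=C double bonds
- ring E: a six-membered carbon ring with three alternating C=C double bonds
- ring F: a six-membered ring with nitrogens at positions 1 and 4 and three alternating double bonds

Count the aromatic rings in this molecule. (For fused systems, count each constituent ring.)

Ring A has a continuous p-orbital overlap around the ring; 2 ring double bonds (4 π electrons) plus a heteroatom lone pair (2) give 6 π electrons. That satisfies 4n+2 with n=1, so ring A is aromatic (imidazole).
Ring B has a continuous p-orbital overlap around the ring; 3 ring double bonds give 6 π electrons. Since 6 = 4n+2 (n=1), ring B is aromatic (benzene ring).
Ring C has one sp³ carbon, so it is not fully conjugated — not aromatic (cyclopentene ring).
Ring D has a continuous p-orbital overlap around the ring; 2 ring double bonds (4 π electrons) plus a heteroatom lone pair (2) give 6 π electrons. 6 = 4(1)+2, so ring D is aromatic (thiophene).
Ring E has a continuous p-orbital overlap around the ring; 3 ring double bonds give 6 π electrons. Since 6 = 4n+2 (n=1), ring E is aromatic (benzene).
Ring F is planar and fully conjugated; 3 ring double bonds give 6 π electrons. Since 6 = 4n+2 (n=1), ring F is aromatic (pyrazine).
Aromatic: A, B, D, E, F. Total: 5.

5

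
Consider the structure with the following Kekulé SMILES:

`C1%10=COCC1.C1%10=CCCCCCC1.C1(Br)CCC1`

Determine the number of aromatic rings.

The SMILES encodes a five-membered ring of four carbons and one oxygen, with one C=C double bond and two sp³ carbons; an eight-membered carbon ring with one C=C double bond; a four-membered saturated carbon ring.
The 5-membered ring with one oxygen has two sp³ carbons, so it is not fully conjugated — not aromatic (2,3-dihydrofuran).
The 8-membered ring has six sp³ carbons, so it is not fully conjugated — not aromatic (cyclooctene).
The 4-membered ring has only sp³ atoms, so it is not fully conjugated — not aromatic (cyclobutane).
None of the rings are aromatic. Total: 0.

0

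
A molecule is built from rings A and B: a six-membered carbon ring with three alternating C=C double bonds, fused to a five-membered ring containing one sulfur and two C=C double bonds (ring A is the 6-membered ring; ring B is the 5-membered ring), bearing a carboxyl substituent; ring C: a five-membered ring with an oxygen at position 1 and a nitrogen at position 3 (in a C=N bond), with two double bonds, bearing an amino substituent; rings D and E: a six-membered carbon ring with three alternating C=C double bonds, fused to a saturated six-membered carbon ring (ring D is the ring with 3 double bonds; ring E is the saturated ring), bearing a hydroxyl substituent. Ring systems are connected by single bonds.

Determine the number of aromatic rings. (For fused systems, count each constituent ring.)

4

Rings A and B form a fused bicyclic system (with one sulfur) with 9 sp² atoms and 10 π electrons from ring double bonds plus a heteroatom lone pair. 10 = 4(2)+2, so the system is aromatic and both rings count as aromatic (benzothiophene).
Ring C is fully conjugated (every ring atom contributes a p orbital); 2 ring double bonds (4 π electrons) plus a heteroatom lone pair (2) give 6 π electrons. That satisfies 4n+2 with n=1, so ring C is aromatic (oxazole).
Ring D has a continuous p-orbital overlap around the ring; 3 ring double bonds give 6 π electrons. Since 6 = 4n+2 (n=1), ring D is aromatic (benzene ring).
Ring E has four sp³ carbons, so it is not fully conjugated — not aromatic (cyclohexane ring).
Aromatic: A, B, C, D. Total: 4.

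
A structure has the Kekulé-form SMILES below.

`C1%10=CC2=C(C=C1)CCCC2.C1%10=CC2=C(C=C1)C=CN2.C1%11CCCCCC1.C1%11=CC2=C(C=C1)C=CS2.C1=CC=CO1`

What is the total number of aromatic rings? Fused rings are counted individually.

6

The SMILES encodes a six-membered carbon ring with three alternating C=C double bonds, fused to a saturated six-membered carbon ring; a six-membered carbon ring with three alternating C=C double bonds, fused to a five-membered ring containing one N–H nitrogen and two C=C double bonds; a seven-membered saturated carbon ring; a six-membered carbon ring with three alternating C=C double bonds, fused to a five-membered ring containing one sulfur and two C=C double bonds; a five-membered ring of four carbons and one oxygen, with two C=C double bonds.
The 6-membered ring is planar and fully conjugated; 3 ring double bonds give 6 π electrons. 6 = 4(1)+2, so it is aromatic (benzene ring).
The second 6-membered ring has four sp³ carbons, so it is not fully conjugated — not aromatic (cyclohexane ring).
The fused 6/5-membered bicyclic (with one N–H) is a single π system with 9 sp² atoms and 10 π electrons from ring double bonds plus a heteroatom lone pair. 10 = 4(2)+2, so the system is aromatic and both rings count as aromatic (indole).
The 7-membered ring has only sp³ atoms, so it is not fully conjugated — not aromatic (cycloheptane).
The fused 6/5-membered bicyclic (with one sulfur) is a single π system with 9 sp² atoms and 10 π electrons from ring double bonds plus a heteroatom lone pair. 10 = 4(2)+2, so the system is aromatic and both rings count as aromatic (benzothiophene).
The 5-membered ring with one oxygen is fully conjugated (every ring atom contributes a p orbital); 2 ring double bonds (4 π electrons) plus a heteroatom lone pair (2) give 6 π electrons. Since 6 = 4n+2 (n=1), it is aromatic (furan).
6 of the 8 rings are aromatic. Total: 6.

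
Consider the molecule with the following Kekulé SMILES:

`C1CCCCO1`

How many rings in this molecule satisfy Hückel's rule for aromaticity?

0

The SMILES encodes a six-membered saturated ring of five carbons and one oxygen.
The 6-membered ring with one oxygen has only sp³ atoms, so it is not fully conjugated — not aromatic (tetrahydropyran).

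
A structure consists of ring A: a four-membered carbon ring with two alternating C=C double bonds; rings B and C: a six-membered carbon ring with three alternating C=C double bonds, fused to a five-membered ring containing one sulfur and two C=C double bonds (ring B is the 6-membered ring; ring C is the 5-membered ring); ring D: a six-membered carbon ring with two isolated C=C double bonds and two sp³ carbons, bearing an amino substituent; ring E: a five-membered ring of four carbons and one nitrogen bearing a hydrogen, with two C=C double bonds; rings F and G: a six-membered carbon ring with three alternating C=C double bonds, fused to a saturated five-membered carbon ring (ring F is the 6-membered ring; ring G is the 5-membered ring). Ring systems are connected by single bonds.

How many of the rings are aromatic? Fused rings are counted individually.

Ring A has only sp² ring atoms; a planar conformation would have a fully conjugated π system of 4 electrons. But 4 = 4(1), which is 4n not 4n+2, so ring A is not aromatic (cyclobutadiene) — cyclobutadiene is antiaromatic and distorts to a rectangle.
Rings B and C form a fused bicyclic system (with one sulfur) with 9 sp² atoms and 10 π electrons from ring double bonds plus a heteroatom lone pair. 10 = 4(2)+2, so the system is aromatic and both rings count as aromatic (benzothiophene).
Ring D has two sp³ carbons, so it is not fully conjugated — not aromatic (1,4-cyclohexadiene).
Ring E has a continuous p-orbital overlap around the ring; 2 ring double bonds (4 π electrons) plus a heteroatom lone pair (2) give 6 π electrons. That satisfies 4n+2 with n=1, so ring E is aromatic (pyrrole).
Ring F is fully conjugated (every ring atom contributes a p orbital); 3 ring double bonds give 6 π electrons. Since 6 = 4n+2 (n=1), ring F is aromatic (benzene ring).
Ring G has three sp³ carbons, so it is not fully conjugated — not aromatic (cyclopentane ring).
Aromatic: B, C, E, F. Total: 4.

4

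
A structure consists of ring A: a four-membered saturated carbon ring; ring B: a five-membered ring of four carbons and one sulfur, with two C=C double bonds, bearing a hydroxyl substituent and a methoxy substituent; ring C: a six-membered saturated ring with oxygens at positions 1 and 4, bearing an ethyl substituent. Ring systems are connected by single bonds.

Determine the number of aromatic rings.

1

Ring A has only sp³ atoms, so it is not fully conjugated — not aromatic (cyclobutane).
Ring B is planar and fully conjugated; 2 ring double bonds (4 π electrons) plus a heteroatom lone pair (2) give 6 π electrons. That satisfies 4n+2 with n=1, so ring B is aromatic (thiophene).
Ring C has only sp³ atoms, so it is not fully conjugated — not aromatic (1,4-dioxane).
Aromatic: B. Total: 1.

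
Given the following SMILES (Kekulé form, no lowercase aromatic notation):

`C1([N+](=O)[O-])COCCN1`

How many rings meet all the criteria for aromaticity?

0

The SMILES encodes a six-membered saturated ring with an oxygen and an N–H nitrogen at positions 1 and 4.
The 6-membered ring with one oxygen and one N–H (1,4) has only sp³ atoms, so it is not fully conjugated — not aromatic (morpholine).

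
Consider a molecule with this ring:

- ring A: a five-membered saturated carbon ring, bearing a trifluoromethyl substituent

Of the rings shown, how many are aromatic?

0

Ring A has only sp³ atoms, so it is not fully conjugated — not aromatic (cyclopentane).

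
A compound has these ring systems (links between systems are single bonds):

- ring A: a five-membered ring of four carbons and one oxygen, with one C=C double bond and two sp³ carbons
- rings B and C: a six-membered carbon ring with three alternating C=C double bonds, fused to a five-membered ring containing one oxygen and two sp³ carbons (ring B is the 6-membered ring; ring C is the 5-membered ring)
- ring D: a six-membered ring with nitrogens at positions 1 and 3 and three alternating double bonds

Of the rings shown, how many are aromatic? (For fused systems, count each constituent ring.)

2

Ring A has two sp³ carbons, so it is not fully conjugated — not aromatic (2,3-dihydrofuran).
Ring B has a continuous p-orbital overlap around the ring; 3 ring double bonds give 6 π electrons. 6 = 4(1)+2, so ring B is aromatic (benzene ring).
Ring C has two sp³ carbons, so it is not fully conjugated — not aromatic (oxolane ring).
Ring D has a continuous p-orbital overlap around the ring; 3 ring double bonds give 6 π electrons. Since 6 = 4n+2 (n=1), ring D is aromatic (pyrimidine).
Aromatic: B, D. Total: 2.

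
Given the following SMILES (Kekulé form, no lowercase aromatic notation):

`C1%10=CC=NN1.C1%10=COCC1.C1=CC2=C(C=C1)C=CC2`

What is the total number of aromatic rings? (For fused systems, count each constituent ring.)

2

The SMILES encodes a five-membered ring with two adjacent nitrogens (one bearing H, one in a double bond) and two double bonds; a five-membered ring of four carbons and one oxygen, with one C=C double bond and two sp³ carbons; a six-membered carbon ring with three alternating C=C double bonds, fused to a five-membered carbon ring containing one C=C double bond and one sp³ carbon.
The 5-membered ring with two adjacent nitrogens (one N–H, one =N–) is fully conjugated (every ring atom contributes a p orbital); 2 ring double bonds (4 π electrons) plus a heteroatom lone pair (2) give 6 π electrons. Since 6 = 4n+2 (n=1), it is aromatic (pyrazole).
The 5-membered ring with one oxygen has two sp³ carbons, so it is not fully conjugated — not aromatic (2,3-dihydrofuran).
The 6-membered ring is fully conjugated (every ring atom contributes a p orbital); 3 ring double bonds give 6 π electrons. Since 6 = 4n+2 (n=1), it is aromatic (benzene ring).
The 5-membered ring has one sp³ carbon, so it is not fully conjugated — not aromatic (cyclopentene ring).
2 of the 4 rings are aromatic. Total: 2.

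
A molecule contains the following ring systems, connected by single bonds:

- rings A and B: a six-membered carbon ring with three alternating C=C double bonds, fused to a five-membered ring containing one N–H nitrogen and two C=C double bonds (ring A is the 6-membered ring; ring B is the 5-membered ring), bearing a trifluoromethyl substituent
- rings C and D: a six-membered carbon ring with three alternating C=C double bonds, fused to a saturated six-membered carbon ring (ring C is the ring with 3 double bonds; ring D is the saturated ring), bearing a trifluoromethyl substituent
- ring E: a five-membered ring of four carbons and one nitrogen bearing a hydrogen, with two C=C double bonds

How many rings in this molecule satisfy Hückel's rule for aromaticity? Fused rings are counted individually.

Rings A and B form a fused bicyclic system (with one N–H) with 9 sp² atoms and 10 π electrons from ring double bonds plus a heteroatom lone pair. 10 = 4(2)+2, so the system is aromatic and both rings count as aromatic (indole).
Ring C is fully conjugated (every ring atom contributes a p orbital); 3 ring double bonds give 6 π electrons. 6 = 4(1)+2, so ring C is aromatic (benzene ring).
Ring D has four sp³ carbons, so it is not fully conjugated — not aromatic (cyclohexane ring).
Ring E has a continuous p-orbital overlap around the ring; 2 ring double bonds (4 π electrons) plus a heteroatom lone pair (2) give 6 π electrons. That satisfies 4n+2 with n=1, so ring E is aromatic (pyrrole).
Aromatic: A, B, C, E. Total: 4.

4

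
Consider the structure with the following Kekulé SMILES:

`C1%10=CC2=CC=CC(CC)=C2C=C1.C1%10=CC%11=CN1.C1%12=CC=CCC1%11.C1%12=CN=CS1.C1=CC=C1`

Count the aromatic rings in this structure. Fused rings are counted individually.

The SMILES encodes two fused six-membered carbon rings, each with three alternating C=C double bonds; a five-membered ring of four carbons and one nitrogen bearing a hydrogen, with two C=C double bonds; a six-membered carbon ring with two conjugated C=C double bonds and two sp³ carbons; a five-membered ring with a sulfur at position 1 and a nitrogen at position 3 (in a C=N bond), with two double bonds; a four-membered carbon ring with two alternating C=C double bonds.
The fused 6/6-membered bicyclic is a single π system with 10 sp² atoms and 10 π electrons from ring double bonds. 10 = 4(2)+2, so the system is aromatic and both rings count as aromatic (naphthalene).
The 5-membered ring with one N–H is fully conjugated (every ring atom contributes a p orbital); 2 ring double bonds (4 π electrons) plus a heteroatom lone pair (2) give 6 π electrons. Since 6 = 4n+2 (n=1), it is aromatic (pyrrole).
The 6-membered ring has two sp³ carbons, so it is not fully conjugated — not aromatic (1,3-cyclohexadiene).
The 5-membered ring with one sulfur and one =N– is fully conjugated (every ring atom contributes a p orbital); 2 ring double bonds (4 π electrons) plus a heteroatom lone pair (2) give 6 π electrons. 6 = 4(1)+2, so it is aromatic (thiazole).
The 4-membered ring has only sp² ring atoms; a planar conformation would have a fully conjugated π system of 4 electrons. But 4 = 4(1), which is 4n not 4n+2, so it is not aromatic (cyclobutadiene) — cyclobutadiene is antiaromatic and distorts to a rectangle.
4 of the 6 rings are aromatic. Total: 4.

4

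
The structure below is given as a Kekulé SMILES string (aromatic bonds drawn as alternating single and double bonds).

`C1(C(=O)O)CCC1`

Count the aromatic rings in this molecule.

0

The SMILES encodes a four-membered saturated carbon ring.
The 4-membered ring has only sp³ atoms, so it is not fully conjugated — not aromatic (cyclobutane).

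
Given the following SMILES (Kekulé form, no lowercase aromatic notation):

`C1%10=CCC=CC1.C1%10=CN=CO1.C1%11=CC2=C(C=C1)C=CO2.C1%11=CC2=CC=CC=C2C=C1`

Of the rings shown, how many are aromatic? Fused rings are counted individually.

5

The SMILES encodes a six-membered carbon ring with two isolated C=C double bonds and two sp³ carbons; a five-membered ring with an oxygen at position 1 and a nitrogen at position 3 (in a C=N bond), with two double bonds; a six-membered carbon ring with three alternating C=C double bonds, fused to a five-membered ring containing one oxygen and two C=C double bonds; two fused six-membered carbon rings, each with three alternating C=C double bonds.
The 6-membered ring has two sp³ carbons, so it is not fully conjugated — not aromatic (1,4-cyclohexadiene).
The 5-membered ring with one oxygen and one =N– is planar and fully conjugated; 2 ring double bonds (4 π electrons) plus a heteroatom lone pair (2) give 6 π electrons. That satisfies 4n+2 with n=1, so it is aromatic (oxazole).
The fused 6/5-membered bicyclic (with one oxygen) is a single π system with 9 sp² atoms and 10 π electrons from ring double bonds plus a heteroatom lone pair. 10 = 4(2)+2, so the system is aromatic and both rings count as aromatic (benzofuran).
The fused 6/6-membered bicyclic is a single π system with 10 sp² atoms and 10 π electrons from ring double bonds. 10 = 4(2)+2, so the system is aromatic and both rings count as aromatic (naphthalene).
5 of the 6 rings are aromatic. Total: 5.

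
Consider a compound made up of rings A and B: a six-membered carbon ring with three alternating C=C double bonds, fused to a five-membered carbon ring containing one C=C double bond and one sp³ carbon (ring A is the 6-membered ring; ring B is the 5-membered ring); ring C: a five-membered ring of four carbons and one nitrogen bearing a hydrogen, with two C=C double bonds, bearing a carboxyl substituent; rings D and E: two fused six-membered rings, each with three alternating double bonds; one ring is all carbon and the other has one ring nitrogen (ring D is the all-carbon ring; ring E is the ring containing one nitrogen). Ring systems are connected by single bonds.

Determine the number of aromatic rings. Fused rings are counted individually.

Ring A is planar and fully conjugated; 3 ring double bonds give 6 π electrons. Since 6 = 4n+2 (n=1), ring A is aromatic (benzene ring).
Ring B has one sp³ carbon, so it is not fully conjugated — not aromatic (cyclopentene ring).
Ring C is planar and fully conjugated; 2 ring double bonds (4 π electrons) plus a heteroatom lone pair (2) give 6 π electrons. That satisfies 4n+2 with n=1, so ring C is aromatic (pyrrole).
Rings D and E form a fused bicyclic system (with one nitrogen) with 10 sp² atoms and 10 π electrons from ring double bonds. 10 = 4(2)+2, so the system is aromatic and both rings count as aromatic (quinoline).
Aromatic: A, C, D, E. Total: 4.

4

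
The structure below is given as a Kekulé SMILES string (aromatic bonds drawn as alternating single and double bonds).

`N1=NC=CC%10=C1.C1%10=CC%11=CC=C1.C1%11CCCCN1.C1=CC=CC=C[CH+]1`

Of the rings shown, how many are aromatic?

The SMILES encodes a six-membered ring with two adjacent nitrogens and three alternating double bonds; a six-membered carbon ring with three alternating C=C double bonds; a six-membered saturated ring of five carbons and one N–H nitrogen; a seven-membered all-carbon ring bearing a positive charge on one carbon, with three C=C double bonds.
The 6-membered ring with two nitrogens (1,2) is planar and fully conjugated; 3 ring double bonds give 6 π electrons. That satisfies 4n+2 with n=1, so it is aromatic (pyridazine).
The 6-membered ring has a continuous p-orbital overlap around the ring; 3 ring double bonds give 6 π electrons. Since 6 = 4n+2 (n=1), it is aromatic (benzene).
The 6-membered ring with one N–H has only sp³ atoms, so it is not fully conjugated — not aromatic (piperidine).
The 7-membered ring is fully conjugated (every ring atom contributes a p orbital); 3 ring double bonds (6 π electrons) plus the carbocation's empty p orbital (0, but keeps the ring conjugated) give 6 π electrons. 6 = 4(1)+2, so it is aromatic (tropylium cation).
3 of the 4 rings are aromatic. Total: 3.

3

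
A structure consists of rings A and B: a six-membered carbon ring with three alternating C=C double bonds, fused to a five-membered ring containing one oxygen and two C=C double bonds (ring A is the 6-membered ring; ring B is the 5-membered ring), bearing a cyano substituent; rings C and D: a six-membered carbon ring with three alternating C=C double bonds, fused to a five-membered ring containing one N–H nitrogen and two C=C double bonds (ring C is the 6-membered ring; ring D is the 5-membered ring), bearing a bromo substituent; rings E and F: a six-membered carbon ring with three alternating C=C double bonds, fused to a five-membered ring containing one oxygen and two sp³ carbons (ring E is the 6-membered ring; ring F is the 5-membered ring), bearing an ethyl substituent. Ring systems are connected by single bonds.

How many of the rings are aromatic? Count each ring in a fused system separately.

Rings A and B form a fused bicyclic system (with one oxygen) with 9 sp² atoms and 10 π electrons from ring double bonds plus a heteroatom lone pair. 10 = 4(2)+2, so the system is aromatic and both rings count as aromatic (benzofuran).
Rings C and D form a fused bicyclic system (with one N–H) with 9 sp² atoms and 10 π electrons from ring double bonds plus a heteroatom lone pair. 10 = 4(2)+2, so the system is aromatic and both rings count as aromatic (indole).
Ring E is planar and fully conjugated; 3 ring double bonds give 6 π electrons. 6 = 4(1)+2, so ring E is aromatic (benzene ring).
Ring F has two sp³ carbons, so it is not fully conjugated — not aromatic (oxolane ring).
Aromatic: A, B, C, D, E. Total: 5.

5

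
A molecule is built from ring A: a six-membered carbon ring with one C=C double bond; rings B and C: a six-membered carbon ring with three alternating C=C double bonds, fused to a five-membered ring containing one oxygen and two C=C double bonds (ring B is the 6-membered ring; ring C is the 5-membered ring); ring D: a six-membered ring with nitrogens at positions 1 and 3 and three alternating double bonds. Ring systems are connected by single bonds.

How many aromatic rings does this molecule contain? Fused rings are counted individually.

3

Ring A has four sp³ carbons, so it is not fully conjugated — not aromatic (cyclohexene).
Rings B and C form a fused bicyclic system (with one oxygen) with 9 sp² atoms and 10 π electrons from ring double bonds plus a heteroatom lone pair. 10 = 4(2)+2, so the system is aromatic and both rings count as aromatic (benzofuran).
Ring D is fully conjugated (every ring atom contributes a p orbital); 3 ring double bonds give 6 π electrons. Since 6 = 4n+2 (n=1), ring D is aromatic (pyrimidine).
Aromatic: B, C, D. Total: 3.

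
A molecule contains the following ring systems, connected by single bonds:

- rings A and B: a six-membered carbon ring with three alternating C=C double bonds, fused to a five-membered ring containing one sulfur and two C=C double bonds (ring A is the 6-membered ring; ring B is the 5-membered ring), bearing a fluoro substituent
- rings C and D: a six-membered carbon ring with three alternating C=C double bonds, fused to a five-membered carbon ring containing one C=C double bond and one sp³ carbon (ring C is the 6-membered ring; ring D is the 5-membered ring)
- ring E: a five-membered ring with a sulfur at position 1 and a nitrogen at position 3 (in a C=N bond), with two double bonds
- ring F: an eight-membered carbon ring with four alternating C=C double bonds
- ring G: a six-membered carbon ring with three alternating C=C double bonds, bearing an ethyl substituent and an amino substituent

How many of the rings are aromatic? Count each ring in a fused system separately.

Rings A and B form a fused bicyclic system (with one sulfur) with 9 sp² atoms and 10 π electrons from ring double bonds plus a heteroatom lone pair. 10 = 4(2)+2, so the system is aromatic and both rings count as aromatic (benzothiophene).
Ring C is planar and fully conjugated; 3 ring double bonds give 6 π electrons. Since 6 = 4n+2 (n=1), ring C is aromatic (benzene ring).
Ring D has one sp³ carbon, so it is not fully conjugated — not aromatic (cyclopentene ring).
Ring E is fully conjugated (every ring atom contributes a p orbital); 2 ring double bonds (4 π electrons) plus a heteroatom lone pair (2) give 6 π electrons. That satisfies 4n+2 with n=1, so ring E is aromatic (thiazole).
Ring F has only sp² ring atoms; a planar conformation would have a fully conjugated π system of 8 electrons. But 8 = 4(2), which is 4n not 4n+2, so ring F is not aromatic (cyclooctatetraene) — cyclooctatetraene distorts into a non-planar tub to avoid antiaromaticity.
Ring G has a continuous p-orbital overlap around the ring; 3 ring double bonds give 6 π electrons. 6 = 4(1)+2, so ring G is aromatic (benzene).
Aromatic: A, B, C, E, G. Total: 5.

5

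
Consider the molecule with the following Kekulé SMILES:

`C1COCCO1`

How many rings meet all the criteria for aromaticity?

The SMILES encodes a six-membered saturated ring with oxygens at positions 1 and 4.
The 6-membered ring with two oxygens (1,4) has only sp³ atoms, so it is not fully conjugated — not aromatic (1,4-dioxane).

0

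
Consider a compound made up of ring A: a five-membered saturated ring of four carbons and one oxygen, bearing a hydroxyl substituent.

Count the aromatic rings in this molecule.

Ring A has only sp³ atoms, so it is not fully conjugated — not aromatic (tetrahydrofuran).

0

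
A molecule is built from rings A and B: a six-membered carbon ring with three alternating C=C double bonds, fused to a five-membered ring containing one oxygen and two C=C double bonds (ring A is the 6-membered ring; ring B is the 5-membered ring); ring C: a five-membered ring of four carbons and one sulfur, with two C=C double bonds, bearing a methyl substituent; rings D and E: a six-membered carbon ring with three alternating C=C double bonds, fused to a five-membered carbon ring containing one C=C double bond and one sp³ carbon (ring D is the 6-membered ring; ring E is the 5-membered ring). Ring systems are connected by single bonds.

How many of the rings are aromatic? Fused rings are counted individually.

4

Rings A and B form a fused bicyclic system (with one oxygen) with 9 sp² atoms and 10 π electrons from ring double bonds plus a heteroatom lone pair. 10 = 4(2)+2, so the system is aromatic and both rings count as aromatic (benzofuran).
Ring C is planar and fully conjugated; 2 ring double bonds (4 π electrons) plus a heteroatom lone pair (2) give 6 π electrons. 6 = 4(1)+2, so ring C is aromatic (thiophene).
Ring D is fully conjugated (every ring atom contributes a p orbital); 3 ring double bonds give 6 π electrons. That satisfies 4n+2 with n=1, so ring D is aromatic (benzene ring).
Ring E has one sp³ carbon, so it is not fully conjugated — not aromatic (cyclopentene ring).
Aromatic: A, B, C, D. Total: 4.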